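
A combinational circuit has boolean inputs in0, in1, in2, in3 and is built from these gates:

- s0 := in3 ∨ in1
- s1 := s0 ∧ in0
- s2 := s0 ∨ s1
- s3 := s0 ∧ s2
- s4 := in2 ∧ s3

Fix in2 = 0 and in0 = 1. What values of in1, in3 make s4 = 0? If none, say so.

s4 = in2 ∧ s3 must be 0, so at least one of in2, s3 is 0.
Check with in2 = 0 and in0 = 1 and in1=1, in3=1:
s0 = in3 ∨ in1 = 1 ∨ 1 = 1
s1 = s0 ∧ in0 = 1 ∧ 1 = 1
s2 = s0 ∨ s1 = 1 ∨ 1 = 1
s3 = s0 ∧ s2 = 1 ∧ 1 = 1
s4 = in2 ∧ s3 = 0 ∧ 1 = 0
So s4 = 0.

in1=1 in3=1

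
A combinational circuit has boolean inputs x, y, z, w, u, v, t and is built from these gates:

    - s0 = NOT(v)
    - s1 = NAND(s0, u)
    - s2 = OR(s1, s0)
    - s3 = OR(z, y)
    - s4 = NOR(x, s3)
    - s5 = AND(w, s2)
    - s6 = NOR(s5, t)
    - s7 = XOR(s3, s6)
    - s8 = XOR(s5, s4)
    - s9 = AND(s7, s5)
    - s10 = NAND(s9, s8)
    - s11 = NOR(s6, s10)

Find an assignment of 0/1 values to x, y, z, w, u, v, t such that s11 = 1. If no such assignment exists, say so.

x=1, y=1, z=1, w=1, u=0, v=1, t=1

s11 = NOR(s6, s10) must be 1, so both s6 = 0 and s10 = 0.
s6 = NOR(s5, t) must be 0, so at least one of s5, t is 1.
s10 = NAND(s9, s8) must be 0, so both s9 = 1 and s8 = 1.
Check with x=1, y=1, z=1, w=1, u=0, v=1, t=1:
s0 = NOT(v) = NOT 1 = 0
s1 = NAND(s0, u) = NAND(0, 0) = 1
s2 = OR(s1, s0) = OR(1, 0) = 1
s3 = OR(z, y) = OR(1, 1) = 1
s4 = NOR(x, s3) = NOR(1, 1) = 0
s5 = AND(w, s2) = AND(1, 1) = 1
s6 = NOR(s5, t) = NOR(1, 1) = 0
s7 = XOR(s3, s6) = XOR(1, 0) = 1
s8 = XOR(s5, s4) = XOR(1, 0) = 1
s9 = AND(s7, s5) = AND(1, 1) = 1
s10 = NAND(s9, s8) = NAND(1, 1) = 0
s11 = NOR(s6, s10) = NOR(0, 0) = 1
So s11 = 1 as required.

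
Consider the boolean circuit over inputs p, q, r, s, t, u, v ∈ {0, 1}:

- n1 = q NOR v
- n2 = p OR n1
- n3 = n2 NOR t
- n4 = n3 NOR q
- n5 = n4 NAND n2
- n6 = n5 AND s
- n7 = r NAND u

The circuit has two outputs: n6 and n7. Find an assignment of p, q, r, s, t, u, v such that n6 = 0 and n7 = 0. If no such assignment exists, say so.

p=1, q=0, r=1, s=0, t=1, u=1, v=0

Check with p=1, q=0, r=1, s=0, t=1, u=1, v=0:
n1 = q NOR v = 0 NOR 0 = 1
n2 = p OR n1 = 1 OR 1 = 1
n3 = n2 NOR t = 1 NOR 1 = 0
n4 = n3 NOR q = 0 NOR 0 = 1
n5 = n4 NAND n2 = 1 NAND 1 = 0
n6 = n5 AND s = 0 AND 0 = 0
n7 = r NAND u = 1 NAND 1 = 0
So n6 = 0 and n7 = 0.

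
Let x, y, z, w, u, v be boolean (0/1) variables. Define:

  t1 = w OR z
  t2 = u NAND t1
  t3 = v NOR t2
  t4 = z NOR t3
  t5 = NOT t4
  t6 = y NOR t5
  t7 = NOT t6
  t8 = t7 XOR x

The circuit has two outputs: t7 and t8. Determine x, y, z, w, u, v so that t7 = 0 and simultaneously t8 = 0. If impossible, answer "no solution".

Check with x=0, y=0, z=0, w=0, u=1, v=0:
t1 = w OR z = 0 OR 0 = 0
t2 = u NAND t1 = 1 NAND 0 = 1
t3 = v NOR t2 = 0 NOR 1 = 0
t4 = z NOR t3 = 0 NOR 0 = 1
t5 = NOT t4 = NOT 1 = 0
t6 = y NOR t5 = 0 NOR 0 = 1
t7 = NOT t6 = NOT 1 = 0
t8 = t7 XOR x = 0 XOR 0 = 0
So t7 = 0 and t8 = 0.

x=0, y=0, z=0, w=0, u=1, v=0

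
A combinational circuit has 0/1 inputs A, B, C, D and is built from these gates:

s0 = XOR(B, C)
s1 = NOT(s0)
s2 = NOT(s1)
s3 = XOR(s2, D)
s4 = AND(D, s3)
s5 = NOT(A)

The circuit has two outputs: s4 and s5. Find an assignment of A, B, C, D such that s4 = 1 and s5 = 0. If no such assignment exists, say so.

Check with A=1, B=0, C=0, D=1:
s0 = XOR(B, C) = XOR(0, 0) = 0
s1 = NOT(s0) = NOT 0 = 1
s2 = NOT(s1) = NOT 1 = 0
s3 = XOR(s2, D) = XOR(0, 1) = 1
s4 = AND(D, s3) = AND(1, 1) = 1
s5 = NOT(A) = NOT 1 = 0
So s4 = 1 and s5 = 0.

A=1, B=0, C=0, D=1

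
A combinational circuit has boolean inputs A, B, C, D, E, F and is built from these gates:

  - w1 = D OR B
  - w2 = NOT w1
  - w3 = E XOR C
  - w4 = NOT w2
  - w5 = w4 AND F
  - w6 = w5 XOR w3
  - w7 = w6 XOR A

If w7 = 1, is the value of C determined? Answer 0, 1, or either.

Both values of C occur among assignments with w7 = 1:
  C=0: A=0, B=0, C=0, D=0, E=1, F=0
  C=1: A=0, B=0, C=1, D=0, E=0, F=0

either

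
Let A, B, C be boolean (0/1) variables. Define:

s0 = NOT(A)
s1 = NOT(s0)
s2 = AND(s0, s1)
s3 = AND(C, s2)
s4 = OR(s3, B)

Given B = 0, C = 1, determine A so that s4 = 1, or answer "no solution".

With B = 0, C = 1 fixed, none of the 2 settings of A give s4 = 1.
For example, with A=0:
s0 = NOT(A) = NOT 0 = 1
s1 = NOT(s0) = NOT 1 = 0
s2 = AND(s0, s1) = AND(1, 0) = 0
s3 = AND(C, s2) = AND(1, 0) = 0
s4 = OR(s3, B) = OR(0, 0) = 0
giving s4 = 0 ≠ 1.

no solution exists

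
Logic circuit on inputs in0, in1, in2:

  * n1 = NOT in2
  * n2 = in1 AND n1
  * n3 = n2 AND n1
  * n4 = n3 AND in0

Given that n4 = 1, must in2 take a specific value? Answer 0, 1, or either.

n4 = n3 AND in0 must be 1, so both n3 = 1 and in0 = 1.
n3 = n2 AND n1 must be 1, so both n2 = 1 and n1 = 1.
n2 = in1 AND n1 must be 1, so both in1 = 1 and n1 = 1.
Every assignment with n4 = 1 has in2 = 0; there are 1 such assignment(s).
  in0=1, in1=1, in2=0

0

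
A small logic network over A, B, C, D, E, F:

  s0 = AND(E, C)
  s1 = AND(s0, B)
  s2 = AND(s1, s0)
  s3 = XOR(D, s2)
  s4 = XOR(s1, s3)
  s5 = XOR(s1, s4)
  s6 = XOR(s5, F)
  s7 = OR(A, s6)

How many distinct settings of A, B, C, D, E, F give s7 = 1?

s7 = OR(A, s6) must be 1, so at least one of A, s6 is 1.
Enumerating the 64 input combinations, 48 give s7 = 1 and 16 give s7 = 0.

48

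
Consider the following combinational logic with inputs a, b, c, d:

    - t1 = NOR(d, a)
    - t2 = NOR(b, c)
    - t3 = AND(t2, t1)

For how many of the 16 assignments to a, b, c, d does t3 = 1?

t3 = AND(t2, t1) must be 1, so both t2 = 1 and t1 = 1.
t2 = NOR(b, c) must be 1, so both b = 0 and c = 0.
t1 = NOR(d, a) must be 1, so both d = 0 and a = 0.
Enumerating the 16 input combinations, 1 give t3 = 1 and 15 give t3 = 0.

1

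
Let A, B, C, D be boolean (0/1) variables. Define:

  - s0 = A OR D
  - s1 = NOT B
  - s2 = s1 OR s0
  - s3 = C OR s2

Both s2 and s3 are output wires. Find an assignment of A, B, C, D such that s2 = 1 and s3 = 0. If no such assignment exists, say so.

no solution exists

Across all 16 input combinations, none give both s2 = 1 and s3 = 0.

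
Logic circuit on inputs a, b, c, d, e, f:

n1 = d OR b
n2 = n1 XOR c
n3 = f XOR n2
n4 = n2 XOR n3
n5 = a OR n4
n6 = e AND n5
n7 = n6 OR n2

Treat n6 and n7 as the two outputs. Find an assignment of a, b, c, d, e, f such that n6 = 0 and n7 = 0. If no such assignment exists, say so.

a=0 b=0 c=1 d=1 e=0 f=1

Check with a=0 b=0 c=1 d=1 e=0 f=1:
n1 = d OR b = 1 OR 0 = 1
n2 = n1 XOR c = 1 XOR 1 = 0
n3 = f XOR n2 = 1 XOR 0 = 1
n4 = n2 XOR n3 = 0 XOR 1 = 1
n5 = a OR n4 = 0 OR 1 = 1
n6 = e AND n5 = 0 AND 1 = 0
n7 = n6 OR n2 = 0 OR 0 = 0
So n6 = 0 and n7 = 0.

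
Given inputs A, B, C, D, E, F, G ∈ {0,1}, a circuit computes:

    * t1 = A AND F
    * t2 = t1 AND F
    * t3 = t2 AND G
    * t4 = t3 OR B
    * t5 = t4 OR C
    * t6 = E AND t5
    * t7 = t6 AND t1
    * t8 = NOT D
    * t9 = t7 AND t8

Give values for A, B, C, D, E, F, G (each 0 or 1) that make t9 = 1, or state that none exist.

t9 = t7 AND t8 must be 1, so both t7 = 1 and t8 = 1.
Check with A=1, B=0, C=0, D=0, E=1, F=1, G=1:
t1 = A AND F = 1 AND 1 = 1
t2 = t1 AND F = 1 AND 1 = 1
t3 = t2 AND G = 1 AND 1 = 1
t4 = t3 OR B = 1 OR 0 = 1
t5 = t4 OR C = 1 OR 0 = 1
t6 = E AND t5 = 1 AND 1 = 1
t7 = t6 AND t1 = 1 AND 1 = 1
t8 = NOT D = NOT 0 = 1
t9 = t7 AND t8 = 1 AND 1 = 1
So t9 = 1 as required.

A=1, B=0, C=0, D=0, E=1, F=1, G=1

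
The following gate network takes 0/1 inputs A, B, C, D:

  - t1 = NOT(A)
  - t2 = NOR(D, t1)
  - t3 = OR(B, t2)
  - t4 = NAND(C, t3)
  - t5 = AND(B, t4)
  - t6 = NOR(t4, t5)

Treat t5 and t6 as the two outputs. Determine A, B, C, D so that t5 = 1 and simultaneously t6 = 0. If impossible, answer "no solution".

Check with A=1, B=1, C=0, D=0:
t1 = NOT(A) = NOT 1 = 0
t2 = NOR(D, t1) = NOR(0, 0) = 1
t3 = OR(B, t2) = OR(1, 1) = 1
t4 = NAND(C, t3) = NAND(0, 1) = 1
t5 = AND(B, t4) = AND(1, 1) = 1
t6 = NOR(t4, t5) = NOR(1, 1) = 0
So t5 = 1 and t6 = 0.

A=1, B=1, C=0, D=0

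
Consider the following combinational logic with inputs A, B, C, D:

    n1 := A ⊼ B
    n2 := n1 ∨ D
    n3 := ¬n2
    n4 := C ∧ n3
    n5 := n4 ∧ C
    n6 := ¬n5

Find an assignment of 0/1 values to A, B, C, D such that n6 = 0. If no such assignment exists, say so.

n6 = ¬n5 must be 0, so n5 = 1.
n5 = n4 ∧ C must be 1, so both n4 = 1 and C = 1.
n4 = C ∧ n3 must be 1, so both C = 1 and n3 = 1.
Check with A=1 B=1 C=1 D=0:
n1 = A ⊼ B = 1 ⊼ 1 = 0
n2 = n1 ∨ D = 0 ∨ 0 = 0
n3 = ¬n2 = ¬0 = 1
n4 = C ∧ n3 = 1 ∧ 1 = 1
n5 = n4 ∧ C = 1 ∧ 1 = 1
n6 = ¬n5 = ¬1 = 0
So n6 = 0 as required.

A=1 B=1 C=1 D=0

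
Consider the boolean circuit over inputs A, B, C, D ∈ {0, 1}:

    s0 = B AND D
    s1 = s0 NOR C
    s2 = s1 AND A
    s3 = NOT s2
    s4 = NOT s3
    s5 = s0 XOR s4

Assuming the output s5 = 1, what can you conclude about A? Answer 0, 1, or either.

either

Both values of A occur among assignments with s5 = 1:
  A=0: A=0, B=1, C=0, D=1
  A=1: A=1, B=0, C=0, D=0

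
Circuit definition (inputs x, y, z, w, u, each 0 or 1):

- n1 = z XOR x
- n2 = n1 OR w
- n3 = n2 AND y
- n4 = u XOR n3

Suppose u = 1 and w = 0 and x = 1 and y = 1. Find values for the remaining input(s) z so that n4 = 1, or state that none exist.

z=1

n4 = u XOR n3 must be 1, so u and n3 differ.
Check with u = 1 and w = 0 and x = 1 and y = 1 and z=1:
n1 = z XOR x = 1 XOR 1 = 0
n2 = n1 OR w = 0 OR 0 = 0
n3 = n2 AND y = 0 AND 1 = 0
n4 = u XOR n3 = 1 XOR 0 = 1
So n4 = 1.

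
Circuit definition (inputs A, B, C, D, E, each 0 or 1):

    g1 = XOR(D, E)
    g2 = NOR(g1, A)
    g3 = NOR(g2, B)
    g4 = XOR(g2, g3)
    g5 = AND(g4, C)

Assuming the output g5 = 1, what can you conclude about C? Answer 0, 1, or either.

g5 = AND(g4, C) must be 1, so both g4 = 1 and C = 1.
g4 = XOR(g2, g3) must be 1, so g2 and g3 differ.
Every assignment with g5 = 1 has C = 1; there are 10 such assignment(s).

1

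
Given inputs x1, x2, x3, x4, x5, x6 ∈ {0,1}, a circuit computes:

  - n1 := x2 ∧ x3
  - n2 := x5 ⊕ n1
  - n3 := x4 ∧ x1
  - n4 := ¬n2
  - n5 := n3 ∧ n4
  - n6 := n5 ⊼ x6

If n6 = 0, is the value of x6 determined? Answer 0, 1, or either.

1

n6 = n5 ⊼ x6 must be 0, so both n5 = 1 and x6 = 1.
Every assignment with n6 = 0 has x6 = 1; there are 4 such assignment(s).
  x1=1, x2=0, x3=0, x4=1, x5=0, x6=1
  x1=1, x2=0, x3=1, x4=1, x5=0, x6=1
  x1=1, x2=1, x3=0, x4=1, x5=0, x6=1
  x1=1, x2=1, x3=1, x4=1, x5=1, x6=1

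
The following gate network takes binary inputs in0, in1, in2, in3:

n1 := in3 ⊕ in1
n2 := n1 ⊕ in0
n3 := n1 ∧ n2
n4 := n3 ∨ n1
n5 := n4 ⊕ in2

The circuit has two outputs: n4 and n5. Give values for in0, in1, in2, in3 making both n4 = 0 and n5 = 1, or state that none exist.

in0=1, in1=0, in2=1, in3=0

Check with in0=1, in1=0, in2=1, in3=0:
n1 = in3 ⊕ in1 = 0 ⊕ 0 = 0
n2 = n1 ⊕ in0 = 0 ⊕ 1 = 1
n3 = n1 ∧ n2 = 0 ∧ 1 = 0
n4 = n3 ∨ n1 = 0 ∨ 0 = 0
n5 = n4 ⊕ in2 = 0 ⊕ 1 = 1
So n4 = 0 and n5 = 1.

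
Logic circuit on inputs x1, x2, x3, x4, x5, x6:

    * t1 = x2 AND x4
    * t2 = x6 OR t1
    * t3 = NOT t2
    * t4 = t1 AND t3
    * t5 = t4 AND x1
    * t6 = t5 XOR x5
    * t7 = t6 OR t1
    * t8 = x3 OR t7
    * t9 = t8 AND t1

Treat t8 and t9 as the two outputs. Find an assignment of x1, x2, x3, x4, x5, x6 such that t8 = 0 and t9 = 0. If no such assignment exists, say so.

x1=1, x2=0, x3=0, x4=0, x5=0, x6=0

Check with x1=1, x2=0, x3=0, x4=0, x5=0, x6=0:
t1 = x2 AND x4 = 0 AND 0 = 0
t2 = x6 OR t1 = 0 OR 0 = 0
t3 = NOT t2 = NOT 0 = 1
t4 = t1 AND t3 = 0 AND 1 = 0
t5 = t4 AND x1 = 0 AND 1 = 0
t6 = t5 XOR x5 = 0 XOR 0 = 0
t7 = t6 OR t1 = 0 OR 0 = 0
t8 = x3 OR t7 = 0 OR 0 = 0
t9 = t8 AND t1 = 0 AND 0 = 0
So t8 = 0 and t9 = 0.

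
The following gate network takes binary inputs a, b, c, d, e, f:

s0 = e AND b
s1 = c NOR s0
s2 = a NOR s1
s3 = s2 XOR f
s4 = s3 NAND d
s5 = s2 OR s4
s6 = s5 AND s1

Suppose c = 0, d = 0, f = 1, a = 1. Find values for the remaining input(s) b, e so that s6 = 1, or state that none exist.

s6 = s5 AND s1 must be 1, so both s5 = 1 and s1 = 1.
Check with c = 0, d = 0, f = 1, a = 1 and b=0, e=0:
s0 = e AND b = 0 AND 0 = 0
s1 = c NOR s0 = 0 NOR 0 = 1
s2 = a NOR s1 = 1 NOR 1 = 0
s3 = s2 XOR f = 0 XOR 1 = 1
s4 = s3 NAND d = 1 NAND 0 = 1
s5 = s2 OR s4 = 0 OR 1 = 1
s6 = s5 AND s1 = 1 AND 1 = 1
So s6 = 1.

b=0, e=0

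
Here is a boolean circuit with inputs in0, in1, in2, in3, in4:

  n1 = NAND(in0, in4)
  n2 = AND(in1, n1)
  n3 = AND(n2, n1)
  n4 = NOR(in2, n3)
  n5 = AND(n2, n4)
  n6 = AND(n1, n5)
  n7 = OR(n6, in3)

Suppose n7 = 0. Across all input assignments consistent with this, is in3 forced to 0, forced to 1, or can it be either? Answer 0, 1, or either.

n7 = OR(n6, in3) must be 0, so both n6 = 0 and in3 = 0.
Every assignment with n7 = 0 has in3 = 0; there are 16 such assignment(s).

0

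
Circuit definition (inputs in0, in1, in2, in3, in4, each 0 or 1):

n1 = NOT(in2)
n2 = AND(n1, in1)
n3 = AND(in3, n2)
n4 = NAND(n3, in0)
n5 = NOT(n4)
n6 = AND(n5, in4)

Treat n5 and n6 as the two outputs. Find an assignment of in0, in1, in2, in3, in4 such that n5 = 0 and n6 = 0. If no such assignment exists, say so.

Check with in0=0, in1=0, in2=1, in3=1, in4=0:
n1 = NOT(in2) = NOT 1 = 0
n2 = AND(n1, in1) = AND(0, 0) = 0
n3 = AND(in3, n2) = AND(1, 0) = 0
n4 = NAND(n3, in0) = NAND(0, 0) = 1
n5 = NOT(n4) = NOT 1 = 0
n6 = AND(n5, in4) = AND(0, 0) = 0
So n5 = 0 and n6 = 0.

in0=0, in1=0, in2=1, in3=1, in4=0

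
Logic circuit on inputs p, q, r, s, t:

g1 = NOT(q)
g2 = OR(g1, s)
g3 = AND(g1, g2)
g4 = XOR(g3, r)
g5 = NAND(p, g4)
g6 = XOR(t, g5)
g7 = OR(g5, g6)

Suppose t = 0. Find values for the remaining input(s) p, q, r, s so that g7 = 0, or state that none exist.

p=1, q=0, r=0, s=1

g7 = OR(g5, g6) must be 0, so both g5 = 0 and g6 = 0.
Check with t = 0 and p=1, q=0, r=0, s=1:
g1 = NOT(q) = NOT 0 = 1
g2 = OR(g1, s) = OR(1, 1) = 1
g3 = AND(g1, g2) = AND(1, 1) = 1
g4 = XOR(g3, r) = XOR(1, 0) = 1
g5 = NAND(p, g4) = NAND(1, 1) = 0
g6 = XOR(t, g5) = XOR(0, 0) = 0
g7 = OR(g5, g6) = OR(0, 0) = 0
So g7 = 0.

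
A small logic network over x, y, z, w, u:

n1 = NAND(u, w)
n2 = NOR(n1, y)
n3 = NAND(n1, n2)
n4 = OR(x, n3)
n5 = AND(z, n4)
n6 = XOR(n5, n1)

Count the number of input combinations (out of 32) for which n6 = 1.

n6 = XOR(n5, n1) must be 1, so n5 and n1 differ.
Enumerating the 32 input combinations, 16 give n6 = 1 and 16 give n6 = 0.

16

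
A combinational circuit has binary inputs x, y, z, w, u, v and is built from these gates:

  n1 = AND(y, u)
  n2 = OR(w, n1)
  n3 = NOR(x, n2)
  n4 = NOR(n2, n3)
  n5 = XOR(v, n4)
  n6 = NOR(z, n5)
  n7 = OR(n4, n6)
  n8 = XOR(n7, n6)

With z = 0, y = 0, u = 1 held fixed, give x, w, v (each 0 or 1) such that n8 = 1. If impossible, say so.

x=1, w=0, v=0

n8 = XOR(n7, n6) must be 1, so n7 and n6 differ.
Check with z = 0, y = 0, u = 1 and x=1, w=0, v=0:
n1 = AND(y, u) = AND(0, 1) = 0
n2 = OR(w, n1) = OR(0, 0) = 0
n3 = NOR(x, n2) = NOR(1, 0) = 0
n4 = NOR(n2, n3) = NOR(0, 0) = 1
n5 = XOR(v, n4) = XOR(0, 1) = 1
n6 = NOR(z, n5) = NOR(0, 1) = 0
n7 = OR(n4, n6) = OR(1, 0) = 1
n8 = XOR(n7, n6) = XOR(1, 0) = 1
So n8 = 1.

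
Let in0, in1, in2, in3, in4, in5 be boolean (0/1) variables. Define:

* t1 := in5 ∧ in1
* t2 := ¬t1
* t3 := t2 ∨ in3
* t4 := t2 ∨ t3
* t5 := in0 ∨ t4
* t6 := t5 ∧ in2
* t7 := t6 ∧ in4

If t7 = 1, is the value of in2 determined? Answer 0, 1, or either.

1

t7 = t6 ∧ in4 must be 1, so both t6 = 1 and in4 = 1.
t6 = t5 ∧ in2 must be 1, so both t5 = 1 and in2 = 1.
t5 = in0 ∨ t4 must be 1, so at least one of in0, t4 is 1.
Every assignment with t7 = 1 has in2 = 1; there are 15 such assignment(s).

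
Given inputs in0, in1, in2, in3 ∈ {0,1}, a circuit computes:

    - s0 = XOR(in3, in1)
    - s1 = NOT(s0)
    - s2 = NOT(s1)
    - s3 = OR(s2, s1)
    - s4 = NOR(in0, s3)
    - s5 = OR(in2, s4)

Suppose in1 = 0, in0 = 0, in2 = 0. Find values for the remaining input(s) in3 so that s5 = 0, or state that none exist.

s5 = OR(in2, s4) must be 0, so both in2 = 0 and s4 = 0.
Check with in1 = 0, in0 = 0, in2 = 0 and in3=0:
s0 = XOR(in3, in1) = XOR(0, 0) = 0
s1 = NOT(s0) = NOT 0 = 1
s2 = NOT(s1) = NOT 1 = 0
s3 = OR(s2, s1) = OR(0, 1) = 1
s4 = NOR(in0, s3) = NOR(0, 1) = 0
s5 = OR(in2, s4) = OR(0, 0) = 0
So s5 = 0.

in3=0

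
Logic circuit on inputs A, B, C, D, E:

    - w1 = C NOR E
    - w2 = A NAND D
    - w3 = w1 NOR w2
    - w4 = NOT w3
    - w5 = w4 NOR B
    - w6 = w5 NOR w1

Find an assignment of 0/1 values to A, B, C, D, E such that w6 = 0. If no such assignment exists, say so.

A=0, B=1, C=0, D=0, E=0

w6 = w5 NOR w1 must be 0, so at least one of w5, w1 is 1.
Check with A=0, B=1, C=0, D=0, E=0:
w1 = C NOR E = 0 NOR 0 = 1
w2 = A NAND D = 0 NAND 0 = 1
w3 = w1 NOR w2 = 1 NOR 1 = 0
w4 = NOT w3 = NOT 0 = 1
w5 = w4 NOR B = 1 NOR 1 = 0
w6 = w5 NOR w1 = 0 NOR 1 = 0
So w6 = 0 as required.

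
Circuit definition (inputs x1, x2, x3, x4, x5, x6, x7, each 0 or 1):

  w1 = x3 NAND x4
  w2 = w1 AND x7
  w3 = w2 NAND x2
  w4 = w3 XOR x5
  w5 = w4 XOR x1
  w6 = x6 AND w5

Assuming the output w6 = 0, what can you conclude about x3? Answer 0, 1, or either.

either

Both values of x3 occur among assignments with w6 = 0:
  x3=0: x1=0, x2=0, x3=0, x4=0, x5=0, x6=0, x7=0
  x3=1: x1=0, x2=0, x3=1, x4=0, x5=0, x6=0, x7=0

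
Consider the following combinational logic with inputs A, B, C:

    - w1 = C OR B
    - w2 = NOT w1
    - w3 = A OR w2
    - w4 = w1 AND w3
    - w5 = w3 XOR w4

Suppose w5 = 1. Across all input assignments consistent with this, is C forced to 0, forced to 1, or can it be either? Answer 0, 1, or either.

w5 = w3 XOR w4 must be 1, so w3 and w4 differ.
Every assignment with w5 = 1 has C = 0; there are 2 such assignment(s).
  A=0, B=0, C=0
  A=1, B=0, C=0

0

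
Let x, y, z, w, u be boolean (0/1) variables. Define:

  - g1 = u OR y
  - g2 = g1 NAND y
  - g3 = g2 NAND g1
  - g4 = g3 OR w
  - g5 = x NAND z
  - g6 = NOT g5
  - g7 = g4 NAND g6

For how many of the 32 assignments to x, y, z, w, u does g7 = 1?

g7 = g4 NAND g6 must be 1, so at least one of g4, g6 is 0.
Enumerating the 32 input combinations, 25 give g7 = 1 and 7 give g7 = 0.

25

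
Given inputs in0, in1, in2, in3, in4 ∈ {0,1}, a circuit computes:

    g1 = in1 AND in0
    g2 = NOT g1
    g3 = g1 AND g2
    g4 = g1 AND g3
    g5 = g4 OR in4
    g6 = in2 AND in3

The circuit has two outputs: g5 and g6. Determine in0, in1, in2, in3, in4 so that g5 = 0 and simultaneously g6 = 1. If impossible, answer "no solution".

Check with in0=0, in1=1, in2=1, in3=1, in4=0:
g1 = in1 AND in0 = 1 AND 0 = 0
g2 = NOT g1 = NOT 0 = 1
g3 = g1 AND g2 = 0 AND 1 = 0
g4 = g1 AND g3 = 0 AND 0 = 0
g5 = g4 OR in4 = 0 OR 0 = 0
g6 = in2 AND in3 = 1 AND 1 = 1
So g5 = 0 and g6 = 1.

in0=0, in1=1, in2=1, in3=1, in4=0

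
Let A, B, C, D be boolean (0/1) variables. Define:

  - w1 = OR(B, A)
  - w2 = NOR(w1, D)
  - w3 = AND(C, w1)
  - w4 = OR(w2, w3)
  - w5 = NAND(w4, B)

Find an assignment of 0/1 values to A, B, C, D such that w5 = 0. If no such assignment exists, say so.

A=1, B=1, C=1, D=0

w5 = NAND(w4, B) must be 0, so both w4 = 1 and B = 1.
w4 = OR(w2, w3) must be 1, so at least one of w2, w3 is 1.
Check with A=1, B=1, C=1, D=0:
w1 = OR(B, A) = OR(1, 1) = 1
w2 = NOR(w1, D) = NOR(1, 0) = 0
w3 = AND(C, w1) = AND(1, 1) = 1
w4 = OR(w2, w3) = OR(0, 1) = 1
w5 = NAND(w4, B) = NAND(1, 1) = 0
So w5 = 0 as required.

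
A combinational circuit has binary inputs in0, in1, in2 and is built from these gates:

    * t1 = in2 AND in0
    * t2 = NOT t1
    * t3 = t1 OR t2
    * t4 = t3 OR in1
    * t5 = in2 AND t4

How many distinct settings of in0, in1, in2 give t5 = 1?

4

t5 = in2 AND t4 must be 1, so both in2 = 1 and t4 = 1.
t4 = t3 OR in1 must be 1, so at least one of t3, in1 is 1.
Satisfying assignments:
  in0=0, in1=0, in2=1
  in0=0, in1=1, in2=1
  in0=1, in1=0, in2=1
  in0=1, in1=1, in2=1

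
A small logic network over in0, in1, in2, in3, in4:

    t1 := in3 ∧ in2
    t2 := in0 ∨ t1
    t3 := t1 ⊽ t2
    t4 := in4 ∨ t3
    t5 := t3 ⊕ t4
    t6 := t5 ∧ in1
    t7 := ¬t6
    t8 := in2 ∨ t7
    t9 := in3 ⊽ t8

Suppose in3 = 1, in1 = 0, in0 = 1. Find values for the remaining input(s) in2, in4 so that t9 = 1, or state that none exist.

With in3 = 1, in1 = 0, in0 = 1 fixed, none of the 4 settings of in2, in4 give t9 = 1.
For example, with in2=0, in4=1:
t1 = in3 ∧ in2 = 1 ∧ 0 = 0
t2 = in0 ∨ t1 = 1 ∨ 0 = 1
t3 = t1 ⊽ t2 = 0 ⊽ 1 = 0
t4 = in4 ∨ t3 = 1 ∨ 0 = 1
t5 = t3 ⊕ t4 = 0 ⊕ 1 = 1
t6 = t5 ∧ in1 = 1 ∧ 0 = 0
t7 = ¬t6 = ¬0 = 1
t8 = in2 ∨ t7 = 0 ∨ 1 = 1
t9 = in3 ⊽ t8 = 1 ⊽ 1 = 0
giving t9 = 0 ≠ 1.

no solution exists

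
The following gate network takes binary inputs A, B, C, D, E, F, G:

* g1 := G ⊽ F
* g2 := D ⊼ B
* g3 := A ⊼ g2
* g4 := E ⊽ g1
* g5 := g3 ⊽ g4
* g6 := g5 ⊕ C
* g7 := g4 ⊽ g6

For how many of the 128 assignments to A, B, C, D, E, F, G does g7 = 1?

g7 = g4 ⊽ g6 must be 1, so both g4 = 0 and g6 = 0.
g4 = E ⊽ g1 must be 0, so at least one of E, g1 is 1.
g6 = g5 ⊕ C must be 0, so g5 and C are equal.
Enumerating the 128 input combinations, 40 give g7 = 1 and 88 give g7 = 0.

40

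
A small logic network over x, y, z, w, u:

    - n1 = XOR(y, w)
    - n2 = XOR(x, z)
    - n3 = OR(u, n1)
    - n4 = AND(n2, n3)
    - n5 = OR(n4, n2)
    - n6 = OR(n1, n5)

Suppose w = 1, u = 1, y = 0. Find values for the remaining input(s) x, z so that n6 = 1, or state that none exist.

Check with w = 1, u = 1, y = 0 and x=0, z=1:
n1 = XOR(y, w) = XOR(0, 1) = 1
n2 = XOR(x, z) = XOR(0, 1) = 1
n3 = OR(u, n1) = OR(1, 1) = 1
n4 = AND(n2, n3) = AND(1, 1) = 1
n5 = OR(n4, n2) = OR(1, 1) = 1
n6 = OR(n1, n5) = OR(1, 1) = 1
So n6 = 1.

x=0, z=1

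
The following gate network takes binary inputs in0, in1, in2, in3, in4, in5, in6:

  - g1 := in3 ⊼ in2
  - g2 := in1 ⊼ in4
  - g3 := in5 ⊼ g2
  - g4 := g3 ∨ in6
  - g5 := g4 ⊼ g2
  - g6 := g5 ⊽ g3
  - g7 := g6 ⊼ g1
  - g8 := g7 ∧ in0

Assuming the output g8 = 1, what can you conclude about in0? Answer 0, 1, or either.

g8 = g7 ∧ in0 must be 1, so both g7 = 1 and in0 = 1.
Every assignment with g8 = 1 has in0 = 1; there are 55 such assignment(s).

1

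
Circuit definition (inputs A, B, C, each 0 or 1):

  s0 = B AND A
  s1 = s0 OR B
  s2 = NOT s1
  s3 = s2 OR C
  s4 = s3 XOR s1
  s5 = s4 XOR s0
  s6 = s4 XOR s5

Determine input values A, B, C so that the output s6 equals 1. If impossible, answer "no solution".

s6 = s4 XOR s5 must be 1, so s4 and s5 differ.
Check with A=1 B=1 C=0:
s0 = B AND A = 1 AND 1 = 1
s1 = s0 OR B = 1 OR 1 = 1
s2 = NOT s1 = NOT 1 = 0
s3 = s2 OR C = 0 OR 0 = 0
s4 = s3 XOR s1 = 0 XOR 1 = 1
s5 = s4 XOR s0 = 1 XOR 1 = 0
s6 = s4 XOR s5 = 1 XOR 0 = 1
So s6 = 1 as required.

A=1 B=1 C=0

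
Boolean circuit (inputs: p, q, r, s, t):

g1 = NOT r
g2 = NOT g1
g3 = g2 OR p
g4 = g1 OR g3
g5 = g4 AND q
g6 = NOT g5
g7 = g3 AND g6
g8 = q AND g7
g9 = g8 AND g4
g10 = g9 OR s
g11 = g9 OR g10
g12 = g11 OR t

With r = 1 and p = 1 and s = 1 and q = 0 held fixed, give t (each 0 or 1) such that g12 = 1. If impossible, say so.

g12 = g11 OR t must be 1, so at least one of g11, t is 1.
Check with r = 1 and p = 1 and s = 1 and q = 0 and t=0:
g1 = NOT r = NOT 1 = 0
g2 = NOT g1 = NOT 0 = 1
g3 = g2 OR p = 1 OR 1 = 1
g4 = g1 OR g3 = 0 OR 1 = 1
g5 = g4 AND q = 1 AND 0 = 0
g6 = NOT g5 = NOT 0 = 1
g7 = g3 AND g6 = 1 AND 1 = 1
g8 = q AND g7 = 0 AND 1 = 0
g9 = g8 AND g4 = 0 AND 1 = 0
g10 = g9 OR s = 0 OR 1 = 1
g11 = g9 OR g10 = 0 OR 1 = 1
g12 = g11 OR t = 1 OR 0 = 1
So g12 = 1.

t=0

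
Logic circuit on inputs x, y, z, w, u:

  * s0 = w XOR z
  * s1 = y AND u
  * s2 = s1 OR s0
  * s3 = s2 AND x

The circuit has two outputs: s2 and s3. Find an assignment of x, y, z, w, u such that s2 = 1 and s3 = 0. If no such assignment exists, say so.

Check with x=0, y=0, z=1, w=0, u=1:
s0 = w XOR z = 0 XOR 1 = 1
s1 = y AND u = 0 AND 1 = 0
s2 = s1 OR s0 = 0 OR 1 = 1
s3 = s2 AND x = 1 AND 0 = 0
So s2 = 1 and s3 = 0.

x=0, y=0, z=1, w=0, u=1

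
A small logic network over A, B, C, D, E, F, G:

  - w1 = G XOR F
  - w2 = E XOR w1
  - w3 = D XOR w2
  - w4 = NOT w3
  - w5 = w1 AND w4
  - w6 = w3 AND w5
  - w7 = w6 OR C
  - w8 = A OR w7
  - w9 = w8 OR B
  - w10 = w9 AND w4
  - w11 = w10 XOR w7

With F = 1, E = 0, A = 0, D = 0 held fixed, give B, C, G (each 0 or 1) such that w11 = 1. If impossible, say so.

B=1 C=0 G=1

w11 = w10 XOR w7 must be 1, so w10 and w7 differ.
Check with F = 1, E = 0, A = 0, D = 0 and B=1, C=0, G=1:
w1 = G XOR F = 1 XOR 1 = 0
w2 = E XOR w1 = 0 XOR 0 = 0
w3 = D XOR w2 = 0 XOR 0 = 0
w4 = NOT w3 = NOT 0 = 1
w5 = w1 AND w4 = 0 AND 1 = 0
w6 = w3 AND w5 = 0 AND 0 = 0
w7 = w6 OR C = 0 OR 0 = 0
w8 = A OR w7 = 0 OR 0 = 0
w9 = w8 OR B = 0 OR 1 = 1
w10 = w9 AND w4 = 1 AND 1 = 1
w11 = w10 XOR w7 = 1 XOR 0 = 1
So w11 = 1.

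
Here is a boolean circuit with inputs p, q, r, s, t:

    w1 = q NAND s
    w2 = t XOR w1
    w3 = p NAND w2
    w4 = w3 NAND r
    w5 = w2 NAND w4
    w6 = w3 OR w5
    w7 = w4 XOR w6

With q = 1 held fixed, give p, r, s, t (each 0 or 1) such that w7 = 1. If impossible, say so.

w7 = w4 XOR w6 must be 1, so w4 and w6 differ.
Check with q = 1 and p=0, r=1, s=0, t=1:
w1 = q NAND s = 1 NAND 0 = 1
w2 = t XOR w1 = 1 XOR 1 = 0
w3 = p NAND w2 = 0 NAND 0 = 1
w4 = w3 NAND r = 1 NAND 1 = 0
w5 = w2 NAND w4 = 0 NAND 0 = 1
w6 = w3 OR w5 = 1 OR 1 = 1
w7 = w4 XOR w6 = 0 XOR 1 = 1
So w7 = 1.

p=0, r=1, s=0, t=1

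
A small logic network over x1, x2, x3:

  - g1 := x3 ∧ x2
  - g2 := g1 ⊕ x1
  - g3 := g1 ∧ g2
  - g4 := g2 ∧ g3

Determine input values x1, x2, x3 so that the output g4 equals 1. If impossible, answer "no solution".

x1=0, x2=1, x3=1

g4 = g2 ∧ g3 must be 1, so both g2 = 1 and g3 = 1.
Check with x1=0, x2=1, x3=1:
g1 = x3 ∧ x2 = 1 ∧ 1 = 1
g2 = g1 ⊕ x1 = 1 ⊕ 0 = 1
g3 = g1 ∧ g2 = 1 ∧ 1 = 1
g4 = g2 ∧ g3 = 1 ∧ 1 = 1
So g4 = 1 as required.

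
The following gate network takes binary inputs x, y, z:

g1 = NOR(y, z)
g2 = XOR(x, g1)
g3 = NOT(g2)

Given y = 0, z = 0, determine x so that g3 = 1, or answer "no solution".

g3 = NOT(g2) must be 1, so g2 = 0.
Check with y = 0, z = 0 and x=1:
g1 = NOR(y, z) = NOR(0, 0) = 1
g2 = XOR(x, g1) = XOR(1, 1) = 0
g3 = NOT(g2) = NOT 0 = 1
So g3 = 1.

x=1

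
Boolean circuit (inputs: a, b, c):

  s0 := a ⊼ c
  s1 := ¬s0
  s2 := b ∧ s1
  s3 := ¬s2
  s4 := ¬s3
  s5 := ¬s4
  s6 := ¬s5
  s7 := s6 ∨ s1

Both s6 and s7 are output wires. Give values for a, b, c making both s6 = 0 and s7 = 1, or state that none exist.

a=1, b=0, c=1

Check with a=1, b=0, c=1:
s0 = a ⊼ c = 1 ⊼ 1 = 0
s1 = ¬s0 = ¬0 = 1
s2 = b ∧ s1 = 0 ∧ 1 = 0
s3 = ¬s2 = ¬0 = 1
s4 = ¬s3 = ¬1 = 0
s5 = ¬s4 = ¬0 = 1
s6 = ¬s5 = ¬1 = 0
s7 = s6 ∨ s1 = 0 ∨ 1 = 1
So s6 = 0 and s7 = 1.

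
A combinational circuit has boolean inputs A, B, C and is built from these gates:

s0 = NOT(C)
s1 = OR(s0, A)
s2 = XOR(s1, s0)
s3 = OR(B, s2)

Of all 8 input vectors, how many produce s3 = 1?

5

s3 = OR(B, s2) must be 1, so at least one of B, s2 is 1.
Satisfying assignments:
  A=0, B=1, C=0
  A=0, B=1, C=1
  A=1, B=0, C=1
  A=1, B=1, C=0
  A=1, B=1, C=1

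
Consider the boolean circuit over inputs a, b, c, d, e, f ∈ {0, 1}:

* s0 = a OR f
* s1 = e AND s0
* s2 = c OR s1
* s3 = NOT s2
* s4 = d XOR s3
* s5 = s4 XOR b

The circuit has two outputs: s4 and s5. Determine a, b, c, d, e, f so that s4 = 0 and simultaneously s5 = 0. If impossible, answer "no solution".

a=0, b=0, c=0, d=1, e=0, f=0

Check with a=0, b=0, c=0, d=1, e=0, f=0:
s0 = a OR f = 0 OR 0 = 0
s1 = e AND s0 = 0 AND 0 = 0
s2 = c OR s1 = 0 OR 0 = 0
s3 = NOT s2 = NOT 0 = 1
s4 = d XOR s3 = 1 XOR 1 = 0
s5 = s4 XOR b = 0 XOR 0 = 0
So s4 = 0 and s5 = 0.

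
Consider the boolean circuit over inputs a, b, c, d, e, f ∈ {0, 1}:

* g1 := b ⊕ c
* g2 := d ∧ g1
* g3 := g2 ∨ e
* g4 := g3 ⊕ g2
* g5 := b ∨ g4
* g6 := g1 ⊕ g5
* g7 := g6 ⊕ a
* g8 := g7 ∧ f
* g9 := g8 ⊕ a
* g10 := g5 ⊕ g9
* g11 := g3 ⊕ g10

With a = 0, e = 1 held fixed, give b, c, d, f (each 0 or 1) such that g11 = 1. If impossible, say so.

Check with a = 0, e = 1 and b=1, c=1, d=1, f=1:
g1 = b ⊕ c = 1 ⊕ 1 = 0
g2 = d ∧ g1 = 1 ∧ 0 = 0
g3 = g2 ∨ e = 0 ∨ 1 = 1
g4 = g3 ⊕ g2 = 1 ⊕ 0 = 1
g5 = b ∨ g4 = 1 ∨ 1 = 1
g6 = g1 ⊕ g5 = 0 ⊕ 1 = 1
g7 = g6 ⊕ a = 1 ⊕ 0 = 1
g8 = g7 ∧ f = 1 ∧ 1 = 1
g9 = g8 ⊕ a = 1 ⊕ 0 = 1
g10 = g5 ⊕ g9 = 1 ⊕ 1 = 0
g11 = g3 ⊕ g10 = 1 ⊕ 0 = 1
So g11 = 1.

b=1, c=1, d=1, f=1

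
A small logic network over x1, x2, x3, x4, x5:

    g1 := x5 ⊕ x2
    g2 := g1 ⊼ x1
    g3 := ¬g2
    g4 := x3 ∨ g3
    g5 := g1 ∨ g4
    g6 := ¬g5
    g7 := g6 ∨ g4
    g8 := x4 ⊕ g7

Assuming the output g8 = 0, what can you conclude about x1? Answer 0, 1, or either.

either

Both values of x1 occur among assignments with g8 = 0:
  x1=0: x1=0, x2=0, x3=0, x4=0, x5=1
  x1=1: x1=1, x2=0, x3=0, x4=1, x5=0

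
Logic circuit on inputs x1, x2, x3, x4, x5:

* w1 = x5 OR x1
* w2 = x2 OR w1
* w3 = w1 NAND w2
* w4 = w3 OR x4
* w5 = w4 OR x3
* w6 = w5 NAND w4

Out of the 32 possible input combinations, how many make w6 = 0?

w6 = w5 NAND w4 must be 0, so both w5 = 1 and w4 = 1.
w5 = w4 OR x3 must be 1, so at least one of w4, x3 is 1.
Enumerating the 32 input combinations, 20 give w6 = 0 and 12 give w6 = 1.

20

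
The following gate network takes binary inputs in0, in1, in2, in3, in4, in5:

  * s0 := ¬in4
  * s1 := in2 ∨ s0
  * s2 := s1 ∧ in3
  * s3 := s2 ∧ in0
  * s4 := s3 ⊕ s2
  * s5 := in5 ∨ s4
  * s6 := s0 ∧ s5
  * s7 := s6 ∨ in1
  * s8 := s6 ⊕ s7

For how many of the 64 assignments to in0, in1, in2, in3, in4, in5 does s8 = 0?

s8 = s6 ⊕ s7 must be 0, so s6 and s7 are equal.
Enumerating the 64 input combinations, 42 give s8 = 0 and 22 give s8 = 1.

42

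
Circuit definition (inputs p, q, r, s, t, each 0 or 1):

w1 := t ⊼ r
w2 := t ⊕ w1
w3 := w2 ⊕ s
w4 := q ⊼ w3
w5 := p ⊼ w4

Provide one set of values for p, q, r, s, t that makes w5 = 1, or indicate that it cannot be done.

w5 = p ⊼ w4 must be 1, so at least one of p, w4 is 0.
Check with p=0, q=0, r=1, s=0, t=0:
w1 = t ⊼ r = 0 ⊼ 1 = 1
w2 = t ⊕ w1 = 0 ⊕ 1 = 1
w3 = w2 ⊕ s = 1 ⊕ 0 = 1
w4 = q ⊼ w3 = 0 ⊼ 1 = 1
w5 = p ⊼ w4 = 0 ⊼ 1 = 1
So w5 = 1 as required.

p=0, q=0, r=1, s=0, t=0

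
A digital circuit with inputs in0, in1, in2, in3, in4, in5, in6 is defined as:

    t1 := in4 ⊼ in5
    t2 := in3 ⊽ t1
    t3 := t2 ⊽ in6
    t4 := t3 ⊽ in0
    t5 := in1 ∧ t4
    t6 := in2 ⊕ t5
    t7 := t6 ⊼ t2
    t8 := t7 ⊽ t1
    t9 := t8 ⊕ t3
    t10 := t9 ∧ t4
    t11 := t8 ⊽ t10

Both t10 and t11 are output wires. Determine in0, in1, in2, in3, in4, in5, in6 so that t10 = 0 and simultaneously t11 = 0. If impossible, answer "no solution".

Check with in0=1, in1=0, in2=1, in3=0, in4=1, in5=1, in6=1:
t1 = in4 ⊼ in5 = 1 ⊼ 1 = 0
t2 = in3 ⊽ t1 = 0 ⊽ 0 = 1
t3 = t2 ⊽ in6 = 1 ⊽ 1 = 0
t4 = t3 ⊽ in0 = 0 ⊽ 1 = 0
t5 = in1 ∧ t4 = 0 ∧ 0 = 0
t6 = in2 ⊕ t5 = 1 ⊕ 0 = 1
t7 = t6 ⊼ t2 = 1 ⊼ 1 = 0
t8 = t7 ⊽ t1 = 0 ⊽ 0 = 1
t9 = t8 ⊕ t3 = 1 ⊕ 0 = 1
t10 = t9 ∧ t4 = 1 ∧ 0 = 0
t11 = t8 ⊽ t10 = 1 ⊽ 0 = 0
So t10 = 0 and t11 = 0.

in0=1, in1=0, in2=1, in3=0, in4=1, in5=1, in6=1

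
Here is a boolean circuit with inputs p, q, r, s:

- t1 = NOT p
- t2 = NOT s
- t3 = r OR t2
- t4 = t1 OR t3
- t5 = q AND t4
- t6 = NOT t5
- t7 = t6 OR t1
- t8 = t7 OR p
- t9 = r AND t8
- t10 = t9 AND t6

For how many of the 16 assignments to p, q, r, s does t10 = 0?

12

t10 = t9 AND t6 must be 0, so at least one of t9, t6 is 0.
Enumerating the 16 input combinations, 12 give t10 = 0 and 4 give t10 = 1.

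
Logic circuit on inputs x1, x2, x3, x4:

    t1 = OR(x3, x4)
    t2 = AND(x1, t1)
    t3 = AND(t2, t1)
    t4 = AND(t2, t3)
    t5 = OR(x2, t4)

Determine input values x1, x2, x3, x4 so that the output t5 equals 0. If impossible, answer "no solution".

t5 = OR(x2, t4) must be 0, so both x2 = 0 and t4 = 0.
t4 = AND(t2, t3) must be 0, so at least one of t2, t3 is 0.
Check with x1=0 x2=0 x3=0 x4=1:
t1 = OR(x3, x4) = OR(0, 1) = 1
t2 = AND(x1, t1) = AND(0, 1) = 0
t3 = AND(t2, t1) = AND(0, 1) = 0
t4 = AND(t2, t3) = AND(0, 0) = 0
t5 = OR(x2, t4) = OR(0, 0) = 0
So t5 = 0 as required.

x1=0 x2=0 x3=0 x4=1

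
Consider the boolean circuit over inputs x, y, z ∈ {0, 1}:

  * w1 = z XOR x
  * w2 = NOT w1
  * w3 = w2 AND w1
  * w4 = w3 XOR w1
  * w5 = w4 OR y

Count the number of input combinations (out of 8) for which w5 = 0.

2

w5 = w4 OR y must be 0, so both w4 = 0 and y = 0.
w4 = w3 XOR w1 must be 0, so w3 and w1 are equal.
Satisfying assignments:
  x=0, y=0, z=0
  x=1, y=0, z=1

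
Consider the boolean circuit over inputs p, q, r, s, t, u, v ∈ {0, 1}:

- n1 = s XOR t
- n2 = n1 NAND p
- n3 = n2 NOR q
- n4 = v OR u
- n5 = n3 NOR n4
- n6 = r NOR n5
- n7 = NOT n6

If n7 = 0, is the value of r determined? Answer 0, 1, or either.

0

n7 = NOT n6 must be 0, so n6 = 1.
Every assignment with n7 = 0 has r = 0; there are 50 such assignment(s).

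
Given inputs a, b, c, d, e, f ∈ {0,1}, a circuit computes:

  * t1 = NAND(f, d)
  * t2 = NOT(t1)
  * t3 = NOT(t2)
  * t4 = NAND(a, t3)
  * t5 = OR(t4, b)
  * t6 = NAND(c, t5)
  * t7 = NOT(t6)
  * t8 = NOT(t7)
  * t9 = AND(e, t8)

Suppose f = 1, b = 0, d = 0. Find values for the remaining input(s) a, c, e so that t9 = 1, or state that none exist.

t9 = AND(e, t8) must be 1, so both e = 1 and t8 = 1.
Check with f = 1, b = 0, d = 0 and a=1, c=0, e=1:
t1 = NAND(f, d) = NAND(1, 0) = 1
t2 = NOT(t1) = NOT 1 = 0
t3 = NOT(t2) = NOT 0 = 1
t4 = NAND(a, t3) = NAND(1, 1) = 0
t5 = OR(t4, b) = OR(0, 0) = 0
t6 = NAND(c, t5) = NAND(0, 0) = 1
t7 = NOT(t6) = NOT 1 = 0
t8 = NOT(t7) = NOT 0 = 1
t9 = AND(e, t8) = AND(1, 1) = 1
So t9 = 1.

a=1 c=0 e=1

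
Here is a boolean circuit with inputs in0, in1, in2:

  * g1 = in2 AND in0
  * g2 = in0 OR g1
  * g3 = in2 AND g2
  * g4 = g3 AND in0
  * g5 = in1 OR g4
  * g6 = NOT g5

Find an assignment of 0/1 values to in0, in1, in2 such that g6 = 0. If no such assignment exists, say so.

in0=1 in1=1 in2=0

Check with in0=1 in1=1 in2=0:
g1 = in2 AND in0 = 0 AND 1 = 0
g2 = in0 OR g1 = 1 OR 0 = 1
g3 = in2 AND g2 = 0 AND 1 = 0
g4 = g3 AND in0 = 0 AND 1 = 0
g5 = in1 OR g4 = 1 OR 0 = 1
g6 = NOT g5 = NOT 1 = 0
So g6 = 0 as required.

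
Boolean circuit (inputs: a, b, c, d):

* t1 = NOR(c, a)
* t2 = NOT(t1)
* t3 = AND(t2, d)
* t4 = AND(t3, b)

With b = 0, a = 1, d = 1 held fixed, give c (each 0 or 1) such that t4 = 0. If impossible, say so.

c=0

t4 = AND(t3, b) must be 0, so at least one of t3, b is 0.
Check with b = 0, a = 1, d = 1 and c=0:
t1 = NOR(c, a) = NOR(0, 1) = 0
t2 = NOT(t1) = NOT 0 = 1
t3 = AND(t2, d) = AND(1, 1) = 1
t4 = AND(t3, b) = AND(1, 0) = 0
So t4 = 0.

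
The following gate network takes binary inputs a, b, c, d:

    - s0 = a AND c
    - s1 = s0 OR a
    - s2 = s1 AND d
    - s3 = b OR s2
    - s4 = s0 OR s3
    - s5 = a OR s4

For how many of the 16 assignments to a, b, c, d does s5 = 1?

12

s5 = a OR s4 must be 1, so at least one of a, s4 is 1.
Enumerating the 16 input combinations, 12 give s5 = 1 and 4 give s5 = 0.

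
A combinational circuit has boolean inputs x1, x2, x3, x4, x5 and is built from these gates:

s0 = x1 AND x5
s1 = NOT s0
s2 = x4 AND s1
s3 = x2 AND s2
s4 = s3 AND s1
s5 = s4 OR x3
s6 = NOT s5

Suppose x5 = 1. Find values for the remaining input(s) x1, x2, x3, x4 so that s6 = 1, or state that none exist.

x1=0, x2=1, x3=0, x4=0

Check with x5 = 1 and x1=0, x2=1, x3=0, x4=0:
s0 = x1 AND x5 = 0 AND 1 = 0
s1 = NOT s0 = NOT 0 = 1
s2 = x4 AND s1 = 0 AND 1 = 0
s3 = x2 AND s2 = 1 AND 0 = 0
s4 = s3 AND s1 = 0 AND 1 = 0
s5 = s4 OR x3 = 0 OR 0 = 0
s6 = NOT s5 = NOT 0 = 1
So s6 = 1.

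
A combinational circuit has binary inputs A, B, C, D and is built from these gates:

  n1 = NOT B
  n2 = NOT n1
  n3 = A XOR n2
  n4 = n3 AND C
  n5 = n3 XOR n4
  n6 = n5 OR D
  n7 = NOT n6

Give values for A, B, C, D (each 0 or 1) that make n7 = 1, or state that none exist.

Check with A=1, B=1, C=1, D=0:
n1 = NOT B = NOT 1 = 0
n2 = NOT n1 = NOT 0 = 1
n3 = A XOR n2 = 1 XOR 1 = 0
n4 = n3 AND C = 0 AND 1 = 0
n5 = n3 XOR n4 = 0 XOR 0 = 0
n6 = n5 OR D = 0 OR 0 = 0
n7 = NOT n6 = NOT 0 = 1
So n7 = 1 as required.

A=1, B=1, C=1, D=0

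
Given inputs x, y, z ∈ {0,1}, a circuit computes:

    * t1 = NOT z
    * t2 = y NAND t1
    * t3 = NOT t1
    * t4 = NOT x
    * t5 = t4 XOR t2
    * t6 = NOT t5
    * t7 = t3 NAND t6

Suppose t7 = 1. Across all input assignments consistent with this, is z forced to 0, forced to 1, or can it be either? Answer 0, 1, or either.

either

Both values of z occur among assignments with t7 = 1:
  z=0: x=0, y=0, z=0
  z=1: x=1, y=0, z=1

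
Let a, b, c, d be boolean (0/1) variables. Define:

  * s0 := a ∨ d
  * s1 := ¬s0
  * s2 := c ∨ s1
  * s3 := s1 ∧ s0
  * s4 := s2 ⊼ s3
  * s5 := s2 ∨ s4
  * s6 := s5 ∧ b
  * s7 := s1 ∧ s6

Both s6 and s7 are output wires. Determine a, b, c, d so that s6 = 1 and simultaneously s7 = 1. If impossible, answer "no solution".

a=0, b=1, c=0, d=0

Check with a=0, b=1, c=0, d=0:
s0 = a ∨ d = 0 ∨ 0 = 0
s1 = ¬s0 = ¬0 = 1
s2 = c ∨ s1 = 0 ∨ 1 = 1
s3 = s1 ∧ s0 = 1 ∧ 0 = 0
s4 = s2 ⊼ s3 = 1 ⊼ 0 = 1
s5 = s2 ∨ s4 = 1 ∨ 1 = 1
s6 = s5 ∧ b = 1 ∧ 1 = 1
s7 = s1 ∧ s6 = 1 ∧ 1 = 1
So s6 = 1 and s7 = 1.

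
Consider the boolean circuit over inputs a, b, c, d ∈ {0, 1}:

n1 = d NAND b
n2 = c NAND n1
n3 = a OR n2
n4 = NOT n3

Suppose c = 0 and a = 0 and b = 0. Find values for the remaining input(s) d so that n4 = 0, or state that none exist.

n4 = NOT n3 must be 0, so n3 = 1.
Check with c = 0 and a = 0 and b = 0 and d=1:
n1 = d NAND b = 1 NAND 0 = 1
n2 = c NAND n1 = 0 NAND 1 = 1
n3 = a OR n2 = 0 OR 1 = 1
n4 = NOT n3 = NOT 1 = 0
So n4 = 0.

d=1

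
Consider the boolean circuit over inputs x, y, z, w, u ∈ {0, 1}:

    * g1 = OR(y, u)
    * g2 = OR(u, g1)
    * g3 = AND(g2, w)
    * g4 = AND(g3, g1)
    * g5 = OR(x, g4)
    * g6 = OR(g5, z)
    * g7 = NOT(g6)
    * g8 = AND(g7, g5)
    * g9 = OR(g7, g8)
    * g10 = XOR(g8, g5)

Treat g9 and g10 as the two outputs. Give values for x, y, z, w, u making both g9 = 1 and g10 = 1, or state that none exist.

Across all 32 input combinations, none give both g9 = 1 and g10 = 1.

no solution exists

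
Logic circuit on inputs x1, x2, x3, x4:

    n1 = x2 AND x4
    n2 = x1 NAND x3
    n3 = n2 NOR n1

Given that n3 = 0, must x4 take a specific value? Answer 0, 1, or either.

Both values of x4 occur among assignments with n3 = 0:
  x4=0: x1=0, x2=0, x3=0, x4=0
  x4=1: x1=0, x2=0, x3=0, x4=1

either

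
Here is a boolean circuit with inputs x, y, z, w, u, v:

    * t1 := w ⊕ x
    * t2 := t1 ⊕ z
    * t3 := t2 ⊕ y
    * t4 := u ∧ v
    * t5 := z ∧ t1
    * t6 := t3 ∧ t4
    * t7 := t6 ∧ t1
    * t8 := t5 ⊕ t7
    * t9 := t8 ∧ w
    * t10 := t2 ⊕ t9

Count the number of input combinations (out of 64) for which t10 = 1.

38

t10 = t2 ⊕ t9 must be 1, so t2 and t9 differ.
Enumerating the 64 input combinations, 38 give t10 = 1 and 26 give t10 = 0.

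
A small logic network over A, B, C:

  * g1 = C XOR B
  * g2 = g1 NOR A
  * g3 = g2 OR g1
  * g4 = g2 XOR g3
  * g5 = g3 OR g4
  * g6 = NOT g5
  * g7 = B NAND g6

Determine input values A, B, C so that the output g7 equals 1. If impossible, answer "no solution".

g7 = B NAND g6 must be 1, so at least one of B, g6 is 0.
Check with A=1, B=1, C=0:
g1 = C XOR B = 0 XOR 1 = 1
g2 = g1 NOR A = 1 NOR 1 = 0
g3 = g2 OR g1 = 0 OR 1 = 1
g4 = g2 XOR g3 = 0 XOR 1 = 1
g5 = g3 OR g4 = 1 OR 1 = 1
g6 = NOT g5 = NOT 1 = 0
g7 = B NAND g6 = 1 NAND 0 = 1
So g7 = 1 as required.

A=1, B=1, C=0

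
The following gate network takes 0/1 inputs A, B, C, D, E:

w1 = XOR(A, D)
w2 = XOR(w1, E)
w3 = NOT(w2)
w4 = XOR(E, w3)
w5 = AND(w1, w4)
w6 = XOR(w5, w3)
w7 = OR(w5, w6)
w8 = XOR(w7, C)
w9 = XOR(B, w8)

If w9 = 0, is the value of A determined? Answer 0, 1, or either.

either

Both values of A occur among assignments with w9 = 0:
  A=0: A=0, B=0, C=0, D=0, E=1
  A=1: A=1, B=0, C=0, D=0, E=0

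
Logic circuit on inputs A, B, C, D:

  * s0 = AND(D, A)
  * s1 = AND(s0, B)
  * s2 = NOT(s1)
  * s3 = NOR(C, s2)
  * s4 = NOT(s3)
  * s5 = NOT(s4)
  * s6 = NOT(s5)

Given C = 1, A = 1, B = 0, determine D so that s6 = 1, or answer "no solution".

s6 = NOT(s5) must be 1, so s5 = 0.
s5 = NOT(s4) must be 0, so s4 = 1.
Check with C = 1, A = 1, B = 0 and D=0:
s0 = AND(D, A) = AND(0, 1) = 0
s1 = AND(s0, B) = AND(0, 0) = 0
s2 = NOT(s1) = NOT 0 = 1
s3 = NOR(C, s2) = NOR(1, 1) = 0
s4 = NOT(s3) = NOT 0 = 1
s5 = NOT(s4) = NOT 1 = 0
s6 = NOT(s5) = NOT 0 = 1
So s6 = 1.

D=0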